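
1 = 1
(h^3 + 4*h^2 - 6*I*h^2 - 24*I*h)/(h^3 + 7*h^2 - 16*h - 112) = h*(h - 6*I)/(h^2 + 3*h - 28)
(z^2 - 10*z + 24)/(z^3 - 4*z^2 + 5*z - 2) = (z^2 - 10*z + 24)/(z^3 - 4*z^2 + 5*z - 2)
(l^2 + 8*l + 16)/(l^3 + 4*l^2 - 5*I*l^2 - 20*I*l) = (l + 4)/(l*(l - 5*I))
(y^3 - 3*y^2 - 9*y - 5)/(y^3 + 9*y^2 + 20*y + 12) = (y^2 - 4*y - 5)/(y^2 + 8*y + 12)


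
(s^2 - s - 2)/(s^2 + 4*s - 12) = (s + 1)/(s + 6)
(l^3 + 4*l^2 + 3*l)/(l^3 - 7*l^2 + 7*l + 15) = l*(l + 3)/(l^2 - 8*l + 15)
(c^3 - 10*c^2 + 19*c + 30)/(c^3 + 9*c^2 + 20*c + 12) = (c^2 - 11*c + 30)/(c^2 + 8*c + 12)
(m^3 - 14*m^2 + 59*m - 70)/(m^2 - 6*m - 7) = (m^2 - 7*m + 10)/(m + 1)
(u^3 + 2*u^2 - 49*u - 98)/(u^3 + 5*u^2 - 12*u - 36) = (u^2 - 49)/(u^2 + 3*u - 18)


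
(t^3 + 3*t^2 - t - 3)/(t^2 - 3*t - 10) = (-t^3 - 3*t^2 + t + 3)/(-t^2 + 3*t + 10)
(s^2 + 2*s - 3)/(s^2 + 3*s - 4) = (s + 3)/(s + 4)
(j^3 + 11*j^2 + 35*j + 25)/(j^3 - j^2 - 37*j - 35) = (j + 5)/(j - 7)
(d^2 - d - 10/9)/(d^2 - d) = (d^2 - d - 10/9)/(d*(d - 1))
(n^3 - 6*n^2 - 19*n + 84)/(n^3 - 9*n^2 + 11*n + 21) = (n + 4)/(n + 1)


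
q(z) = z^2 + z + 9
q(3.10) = 21.71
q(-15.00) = 219.00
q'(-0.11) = 0.78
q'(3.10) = 7.20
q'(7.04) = 15.08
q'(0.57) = 2.14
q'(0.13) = 1.26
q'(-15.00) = -29.00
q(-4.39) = 23.88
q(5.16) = 40.79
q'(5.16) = 11.32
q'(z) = 2*z + 1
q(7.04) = 65.60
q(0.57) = 9.89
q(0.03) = 9.03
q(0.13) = 9.15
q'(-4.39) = -7.78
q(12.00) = 165.00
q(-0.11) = 8.90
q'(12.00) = 25.00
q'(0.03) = 1.06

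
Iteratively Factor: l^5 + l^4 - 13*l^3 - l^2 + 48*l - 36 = (l - 2)*(l^4 + 3*l^3 - 7*l^2 - 15*l + 18) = (l - 2)*(l - 1)*(l^3 + 4*l^2 - 3*l - 18) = (l - 2)*(l - 1)*(l + 3)*(l^2 + l - 6) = (l - 2)^2*(l - 1)*(l + 3)*(l + 3)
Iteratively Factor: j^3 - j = (j)*(j^2 - 1) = j*(j + 1)*(j - 1)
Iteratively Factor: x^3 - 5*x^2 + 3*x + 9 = (x - 3)*(x^2 - 2*x - 3) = (x - 3)^2*(x + 1)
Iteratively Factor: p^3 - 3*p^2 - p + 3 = (p + 1)*(p^2 - 4*p + 3) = (p - 3)*(p + 1)*(p - 1)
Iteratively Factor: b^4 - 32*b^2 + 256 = (b + 4)*(b^3 - 4*b^2 - 16*b + 64) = (b - 4)*(b + 4)*(b^2 - 16) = (b - 4)*(b + 4)^2*(b - 4)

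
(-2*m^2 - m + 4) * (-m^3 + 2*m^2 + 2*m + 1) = 2*m^5 - 3*m^4 - 10*m^3 + 4*m^2 + 7*m + 4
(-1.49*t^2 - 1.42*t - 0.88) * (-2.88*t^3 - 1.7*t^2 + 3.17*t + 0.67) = 4.2912*t^5 + 6.6226*t^4 + 0.225099999999999*t^3 - 4.0037*t^2 - 3.741*t - 0.5896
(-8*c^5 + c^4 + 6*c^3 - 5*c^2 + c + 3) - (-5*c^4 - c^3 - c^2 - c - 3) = -8*c^5 + 6*c^4 + 7*c^3 - 4*c^2 + 2*c + 6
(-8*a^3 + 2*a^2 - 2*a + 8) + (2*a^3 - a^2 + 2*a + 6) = -6*a^3 + a^2 + 14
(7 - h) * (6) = 42 - 6*h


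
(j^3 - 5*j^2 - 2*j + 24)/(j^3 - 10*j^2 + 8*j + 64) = (j - 3)/(j - 8)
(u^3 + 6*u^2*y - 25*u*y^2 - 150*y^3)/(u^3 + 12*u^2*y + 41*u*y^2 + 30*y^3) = (u - 5*y)/(u + y)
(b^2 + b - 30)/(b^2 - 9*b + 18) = (b^2 + b - 30)/(b^2 - 9*b + 18)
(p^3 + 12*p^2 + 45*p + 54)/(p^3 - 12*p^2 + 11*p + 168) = (p^2 + 9*p + 18)/(p^2 - 15*p + 56)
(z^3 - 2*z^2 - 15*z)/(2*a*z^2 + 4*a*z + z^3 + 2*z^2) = (z^2 - 2*z - 15)/(2*a*z + 4*a + z^2 + 2*z)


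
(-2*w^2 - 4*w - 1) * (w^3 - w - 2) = -2*w^5 - 4*w^4 + w^3 + 8*w^2 + 9*w + 2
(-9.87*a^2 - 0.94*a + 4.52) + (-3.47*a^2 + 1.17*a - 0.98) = -13.34*a^2 + 0.23*a + 3.54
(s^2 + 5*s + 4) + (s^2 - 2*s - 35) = 2*s^2 + 3*s - 31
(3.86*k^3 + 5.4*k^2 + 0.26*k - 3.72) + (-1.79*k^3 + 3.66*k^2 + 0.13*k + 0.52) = 2.07*k^3 + 9.06*k^2 + 0.39*k - 3.2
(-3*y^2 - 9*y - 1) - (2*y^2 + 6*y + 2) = -5*y^2 - 15*y - 3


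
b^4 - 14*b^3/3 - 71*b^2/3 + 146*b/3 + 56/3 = (b - 7)*(b - 2)*(b + 1/3)*(b + 4)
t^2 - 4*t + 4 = (t - 2)^2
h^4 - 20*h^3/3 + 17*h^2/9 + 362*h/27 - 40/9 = (h - 6)*(h - 5/3)*(h - 1/3)*(h + 4/3)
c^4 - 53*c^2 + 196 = (c - 7)*(c - 2)*(c + 2)*(c + 7)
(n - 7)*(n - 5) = n^2 - 12*n + 35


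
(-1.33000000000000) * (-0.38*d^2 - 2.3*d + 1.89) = 0.5054*d^2 + 3.059*d - 2.5137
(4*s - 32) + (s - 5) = 5*s - 37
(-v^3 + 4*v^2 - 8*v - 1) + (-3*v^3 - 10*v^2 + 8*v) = -4*v^3 - 6*v^2 - 1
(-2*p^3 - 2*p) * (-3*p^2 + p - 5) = 6*p^5 - 2*p^4 + 16*p^3 - 2*p^2 + 10*p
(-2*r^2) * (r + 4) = -2*r^3 - 8*r^2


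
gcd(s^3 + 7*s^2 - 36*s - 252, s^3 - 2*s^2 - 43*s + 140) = s + 7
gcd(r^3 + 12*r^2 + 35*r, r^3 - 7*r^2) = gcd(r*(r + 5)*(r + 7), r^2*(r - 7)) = r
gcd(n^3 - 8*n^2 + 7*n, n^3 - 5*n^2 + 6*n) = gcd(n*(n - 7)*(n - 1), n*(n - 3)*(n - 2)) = n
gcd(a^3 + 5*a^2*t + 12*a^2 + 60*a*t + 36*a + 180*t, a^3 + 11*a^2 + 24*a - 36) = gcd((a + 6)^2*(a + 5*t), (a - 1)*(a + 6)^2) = a^2 + 12*a + 36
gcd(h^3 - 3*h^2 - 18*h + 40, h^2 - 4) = h - 2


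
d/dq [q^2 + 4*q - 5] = 2*q + 4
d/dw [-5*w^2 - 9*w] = -10*w - 9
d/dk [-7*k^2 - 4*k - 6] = -14*k - 4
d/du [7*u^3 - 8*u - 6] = 21*u^2 - 8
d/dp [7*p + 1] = 7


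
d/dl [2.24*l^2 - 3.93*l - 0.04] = 4.48*l - 3.93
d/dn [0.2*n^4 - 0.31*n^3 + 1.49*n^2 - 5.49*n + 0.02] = 0.8*n^3 - 0.93*n^2 + 2.98*n - 5.49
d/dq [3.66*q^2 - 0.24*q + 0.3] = 7.32*q - 0.24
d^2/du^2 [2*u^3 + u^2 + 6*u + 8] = 12*u + 2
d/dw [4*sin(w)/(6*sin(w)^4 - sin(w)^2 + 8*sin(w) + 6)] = 4*(-18*sin(w)^4 + sin(w)^2 + 6)*cos(w)/(6*sin(w)^4 - sin(w)^2 + 8*sin(w) + 6)^2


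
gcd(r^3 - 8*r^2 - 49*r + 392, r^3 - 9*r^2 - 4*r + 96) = r - 8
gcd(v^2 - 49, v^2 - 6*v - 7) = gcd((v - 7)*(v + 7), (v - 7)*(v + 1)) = v - 7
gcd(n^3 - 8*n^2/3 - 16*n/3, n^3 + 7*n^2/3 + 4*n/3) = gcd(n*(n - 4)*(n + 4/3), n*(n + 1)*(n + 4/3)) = n^2 + 4*n/3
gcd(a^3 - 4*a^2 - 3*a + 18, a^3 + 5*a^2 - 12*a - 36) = a^2 - a - 6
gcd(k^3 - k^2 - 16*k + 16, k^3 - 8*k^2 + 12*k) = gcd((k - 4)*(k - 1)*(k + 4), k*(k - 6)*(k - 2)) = 1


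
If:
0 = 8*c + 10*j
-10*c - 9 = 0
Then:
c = -9/10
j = 18/25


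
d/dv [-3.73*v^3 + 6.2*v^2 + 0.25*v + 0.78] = -11.19*v^2 + 12.4*v + 0.25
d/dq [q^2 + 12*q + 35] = 2*q + 12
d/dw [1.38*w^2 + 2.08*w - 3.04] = 2.76*w + 2.08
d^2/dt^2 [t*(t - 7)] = 2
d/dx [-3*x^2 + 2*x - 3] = 2 - 6*x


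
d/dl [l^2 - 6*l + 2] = 2*l - 6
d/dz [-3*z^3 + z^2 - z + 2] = -9*z^2 + 2*z - 1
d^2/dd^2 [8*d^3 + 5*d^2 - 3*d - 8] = 48*d + 10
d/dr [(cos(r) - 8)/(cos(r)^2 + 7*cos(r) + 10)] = (cos(r)^2 - 16*cos(r) - 66)*sin(r)/(cos(r)^2 + 7*cos(r) + 10)^2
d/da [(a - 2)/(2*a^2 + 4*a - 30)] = (a^2/2 + a - (a - 2)*(a + 1) - 15/2)/(a^2 + 2*a - 15)^2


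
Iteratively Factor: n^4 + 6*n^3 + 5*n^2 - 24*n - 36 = (n + 3)*(n^3 + 3*n^2 - 4*n - 12) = (n + 2)*(n + 3)*(n^2 + n - 6) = (n - 2)*(n + 2)*(n + 3)*(n + 3)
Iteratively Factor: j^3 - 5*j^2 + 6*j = (j - 2)*(j^2 - 3*j) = (j - 3)*(j - 2)*(j)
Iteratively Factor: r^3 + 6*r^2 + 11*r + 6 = (r + 1)*(r^2 + 5*r + 6) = (r + 1)*(r + 3)*(r + 2)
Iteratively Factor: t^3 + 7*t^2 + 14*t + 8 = (t + 1)*(t^2 + 6*t + 8) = (t + 1)*(t + 4)*(t + 2)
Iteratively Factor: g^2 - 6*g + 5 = (g - 5)*(g - 1)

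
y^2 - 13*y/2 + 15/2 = (y - 5)*(y - 3/2)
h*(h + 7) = h^2 + 7*h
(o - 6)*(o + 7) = o^2 + o - 42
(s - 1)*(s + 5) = s^2 + 4*s - 5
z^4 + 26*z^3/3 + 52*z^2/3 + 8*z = z*(z + 2/3)*(z + 2)*(z + 6)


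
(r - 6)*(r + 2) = r^2 - 4*r - 12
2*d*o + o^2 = o*(2*d + o)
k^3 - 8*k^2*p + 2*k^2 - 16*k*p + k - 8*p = (k + 1)^2*(k - 8*p)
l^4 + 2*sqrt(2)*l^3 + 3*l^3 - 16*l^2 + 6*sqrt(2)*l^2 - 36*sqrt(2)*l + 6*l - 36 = (l - 3)*(l + 6)*(l + sqrt(2))^2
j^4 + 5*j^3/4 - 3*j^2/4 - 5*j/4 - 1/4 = (j - 1)*(j + 1/4)*(j + 1)^2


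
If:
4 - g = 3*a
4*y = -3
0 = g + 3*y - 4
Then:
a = -3/4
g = 25/4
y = -3/4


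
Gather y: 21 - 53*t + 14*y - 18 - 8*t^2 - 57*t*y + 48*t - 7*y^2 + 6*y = -8*t^2 - 5*t - 7*y^2 + y*(20 - 57*t) + 3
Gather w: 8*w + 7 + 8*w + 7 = 16*w + 14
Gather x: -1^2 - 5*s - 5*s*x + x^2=-5*s*x - 5*s + x^2 - 1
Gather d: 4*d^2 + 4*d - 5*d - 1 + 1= 4*d^2 - d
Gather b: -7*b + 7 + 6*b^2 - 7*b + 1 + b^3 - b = b^3 + 6*b^2 - 15*b + 8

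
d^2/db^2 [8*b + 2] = 0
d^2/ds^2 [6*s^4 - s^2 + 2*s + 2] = 72*s^2 - 2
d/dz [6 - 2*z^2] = -4*z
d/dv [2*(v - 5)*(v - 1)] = 4*v - 12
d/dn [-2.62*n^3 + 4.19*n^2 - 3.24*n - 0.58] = -7.86*n^2 + 8.38*n - 3.24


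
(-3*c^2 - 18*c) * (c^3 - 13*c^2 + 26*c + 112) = -3*c^5 + 21*c^4 + 156*c^3 - 804*c^2 - 2016*c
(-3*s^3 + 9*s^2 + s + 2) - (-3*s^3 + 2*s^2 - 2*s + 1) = 7*s^2 + 3*s + 1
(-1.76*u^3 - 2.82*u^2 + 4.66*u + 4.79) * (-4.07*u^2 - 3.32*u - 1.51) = 7.1632*u^5 + 17.3206*u^4 - 6.9462*u^3 - 30.7083*u^2 - 22.9394*u - 7.2329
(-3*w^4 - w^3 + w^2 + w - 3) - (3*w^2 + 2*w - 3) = -3*w^4 - w^3 - 2*w^2 - w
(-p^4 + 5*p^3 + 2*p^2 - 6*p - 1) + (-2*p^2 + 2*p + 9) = -p^4 + 5*p^3 - 4*p + 8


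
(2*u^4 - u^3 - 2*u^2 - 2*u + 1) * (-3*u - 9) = -6*u^5 - 15*u^4 + 15*u^3 + 24*u^2 + 15*u - 9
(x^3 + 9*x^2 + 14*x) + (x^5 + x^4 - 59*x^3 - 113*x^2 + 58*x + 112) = x^5 + x^4 - 58*x^3 - 104*x^2 + 72*x + 112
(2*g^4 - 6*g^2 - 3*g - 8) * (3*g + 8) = 6*g^5 + 16*g^4 - 18*g^3 - 57*g^2 - 48*g - 64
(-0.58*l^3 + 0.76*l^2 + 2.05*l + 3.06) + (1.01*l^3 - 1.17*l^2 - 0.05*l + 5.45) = 0.43*l^3 - 0.41*l^2 + 2.0*l + 8.51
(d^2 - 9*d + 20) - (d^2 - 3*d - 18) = 38 - 6*d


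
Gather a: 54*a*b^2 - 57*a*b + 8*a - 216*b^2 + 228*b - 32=a*(54*b^2 - 57*b + 8) - 216*b^2 + 228*b - 32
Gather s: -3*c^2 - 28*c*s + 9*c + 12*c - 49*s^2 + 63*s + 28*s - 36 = -3*c^2 + 21*c - 49*s^2 + s*(91 - 28*c) - 36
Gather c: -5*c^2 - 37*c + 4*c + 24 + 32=-5*c^2 - 33*c + 56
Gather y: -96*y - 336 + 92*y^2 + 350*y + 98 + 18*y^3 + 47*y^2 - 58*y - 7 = 18*y^3 + 139*y^2 + 196*y - 245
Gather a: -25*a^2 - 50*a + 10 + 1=-25*a^2 - 50*a + 11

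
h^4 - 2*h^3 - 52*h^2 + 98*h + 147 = (h - 7)*(h - 3)*(h + 1)*(h + 7)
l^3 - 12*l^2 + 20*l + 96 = (l - 8)*(l - 6)*(l + 2)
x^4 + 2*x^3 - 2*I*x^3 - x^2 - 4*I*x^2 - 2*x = x*(x + 2)*(x - I)^2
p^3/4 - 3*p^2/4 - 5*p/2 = p*(p/4 + 1/2)*(p - 5)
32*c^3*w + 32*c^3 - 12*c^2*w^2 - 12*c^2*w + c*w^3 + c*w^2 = (-8*c + w)*(-4*c + w)*(c*w + c)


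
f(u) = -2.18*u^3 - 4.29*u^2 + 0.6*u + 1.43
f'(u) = -6.54*u^2 - 8.58*u + 0.6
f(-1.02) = -1.33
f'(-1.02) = 2.55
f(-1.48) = -1.79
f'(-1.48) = -1.03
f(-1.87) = -0.44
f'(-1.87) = -6.23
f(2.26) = -44.29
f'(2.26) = -52.19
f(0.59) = -0.16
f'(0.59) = -6.74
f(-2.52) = 7.56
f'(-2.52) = -19.31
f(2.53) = -59.82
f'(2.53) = -62.97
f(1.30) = -9.83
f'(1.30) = -21.61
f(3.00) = -94.24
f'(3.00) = -84.00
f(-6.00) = 314.27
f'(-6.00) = -183.36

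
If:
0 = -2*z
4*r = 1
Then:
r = 1/4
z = 0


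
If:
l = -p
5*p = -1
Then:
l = 1/5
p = -1/5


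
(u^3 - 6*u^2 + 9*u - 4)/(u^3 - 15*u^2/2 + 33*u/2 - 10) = 2*(u - 1)/(2*u - 5)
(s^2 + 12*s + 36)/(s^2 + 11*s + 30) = (s + 6)/(s + 5)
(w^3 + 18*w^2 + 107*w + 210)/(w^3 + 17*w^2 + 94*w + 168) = (w + 5)/(w + 4)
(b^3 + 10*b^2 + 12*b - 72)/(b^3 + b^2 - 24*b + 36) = (b + 6)/(b - 3)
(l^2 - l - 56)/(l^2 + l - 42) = (l - 8)/(l - 6)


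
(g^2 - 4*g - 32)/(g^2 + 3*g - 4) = (g - 8)/(g - 1)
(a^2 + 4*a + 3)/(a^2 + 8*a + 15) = (a + 1)/(a + 5)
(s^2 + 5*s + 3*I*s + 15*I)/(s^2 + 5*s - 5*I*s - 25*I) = (s + 3*I)/(s - 5*I)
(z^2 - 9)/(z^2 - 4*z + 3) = (z + 3)/(z - 1)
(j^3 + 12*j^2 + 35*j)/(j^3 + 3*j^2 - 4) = j*(j^2 + 12*j + 35)/(j^3 + 3*j^2 - 4)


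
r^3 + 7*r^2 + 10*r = r*(r + 2)*(r + 5)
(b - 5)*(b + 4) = b^2 - b - 20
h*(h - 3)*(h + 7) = h^3 + 4*h^2 - 21*h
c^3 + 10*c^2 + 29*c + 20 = (c + 1)*(c + 4)*(c + 5)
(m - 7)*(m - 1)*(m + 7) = m^3 - m^2 - 49*m + 49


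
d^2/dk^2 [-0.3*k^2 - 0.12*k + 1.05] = -0.600000000000000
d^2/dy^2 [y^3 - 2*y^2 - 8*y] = 6*y - 4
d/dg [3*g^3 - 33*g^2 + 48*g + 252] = 9*g^2 - 66*g + 48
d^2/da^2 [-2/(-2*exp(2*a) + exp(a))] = 2*((1 - 8*exp(a))*(2*exp(a) - 1) + 2*(4*exp(a) - 1)^2)*exp(-a)/(2*exp(a) - 1)^3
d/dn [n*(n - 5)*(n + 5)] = 3*n^2 - 25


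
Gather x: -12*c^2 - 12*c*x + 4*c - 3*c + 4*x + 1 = -12*c^2 + c + x*(4 - 12*c) + 1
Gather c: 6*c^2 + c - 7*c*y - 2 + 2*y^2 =6*c^2 + c*(1 - 7*y) + 2*y^2 - 2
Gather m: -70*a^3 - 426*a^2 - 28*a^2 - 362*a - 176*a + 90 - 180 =-70*a^3 - 454*a^2 - 538*a - 90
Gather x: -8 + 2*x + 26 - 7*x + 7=25 - 5*x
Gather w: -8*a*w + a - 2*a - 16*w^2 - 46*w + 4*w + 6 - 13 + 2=-a - 16*w^2 + w*(-8*a - 42) - 5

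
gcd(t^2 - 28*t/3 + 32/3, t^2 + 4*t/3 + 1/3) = 1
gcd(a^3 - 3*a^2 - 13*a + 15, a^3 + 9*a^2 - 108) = 1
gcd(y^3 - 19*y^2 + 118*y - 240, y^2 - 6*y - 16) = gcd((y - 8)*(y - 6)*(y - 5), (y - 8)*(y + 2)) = y - 8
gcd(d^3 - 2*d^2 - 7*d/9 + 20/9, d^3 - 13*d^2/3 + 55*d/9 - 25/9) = d - 5/3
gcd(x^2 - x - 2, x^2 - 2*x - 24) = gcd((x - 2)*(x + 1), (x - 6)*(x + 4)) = 1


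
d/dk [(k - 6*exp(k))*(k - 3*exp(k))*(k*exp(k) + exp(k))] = (k^3 - 18*k^2*exp(k) + 4*k^2 + 54*k*exp(2*k) - 36*k*exp(k) + 2*k + 72*exp(2*k) - 9*exp(k))*exp(k)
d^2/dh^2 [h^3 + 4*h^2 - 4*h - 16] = 6*h + 8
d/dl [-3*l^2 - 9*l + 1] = -6*l - 9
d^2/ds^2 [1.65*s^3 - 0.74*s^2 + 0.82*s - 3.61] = 9.9*s - 1.48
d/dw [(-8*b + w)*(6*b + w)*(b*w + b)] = b*(-48*b^2 - 4*b*w - 2*b + 3*w^2 + 2*w)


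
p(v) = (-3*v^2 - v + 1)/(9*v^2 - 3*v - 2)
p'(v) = (3 - 18*v)*(-3*v^2 - v + 1)/(9*v^2 - 3*v - 2)^2 + (-6*v - 1)/(9*v^2 - 3*v - 2) = (18*v^2 - 6*v + 5)/(81*v^4 - 54*v^3 - 27*v^2 + 12*v + 4)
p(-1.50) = -0.19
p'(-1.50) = 0.11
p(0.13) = -0.37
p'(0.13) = 0.90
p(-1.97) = -0.22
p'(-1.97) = 0.06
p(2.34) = -0.44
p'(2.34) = 0.06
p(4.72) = -0.38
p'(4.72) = 0.01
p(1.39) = -0.55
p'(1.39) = 0.25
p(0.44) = 0.01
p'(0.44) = 2.35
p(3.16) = -0.41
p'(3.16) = 0.03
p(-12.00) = -0.32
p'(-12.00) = 0.00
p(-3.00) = -0.26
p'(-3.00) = 0.02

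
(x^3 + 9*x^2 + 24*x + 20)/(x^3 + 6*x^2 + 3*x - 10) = (x + 2)/(x - 1)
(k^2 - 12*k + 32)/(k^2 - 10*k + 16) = (k - 4)/(k - 2)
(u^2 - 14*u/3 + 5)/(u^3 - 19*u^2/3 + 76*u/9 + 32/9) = 3*(3*u^2 - 14*u + 15)/(9*u^3 - 57*u^2 + 76*u + 32)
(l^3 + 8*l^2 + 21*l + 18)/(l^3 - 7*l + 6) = (l^2 + 5*l + 6)/(l^2 - 3*l + 2)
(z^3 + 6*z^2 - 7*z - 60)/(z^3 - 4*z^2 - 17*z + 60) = (z + 5)/(z - 5)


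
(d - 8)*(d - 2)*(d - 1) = d^3 - 11*d^2 + 26*d - 16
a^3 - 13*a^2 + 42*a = a*(a - 7)*(a - 6)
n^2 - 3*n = n*(n - 3)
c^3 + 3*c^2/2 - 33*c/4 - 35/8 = (c - 5/2)*(c + 1/2)*(c + 7/2)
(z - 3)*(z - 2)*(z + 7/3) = z^3 - 8*z^2/3 - 17*z/3 + 14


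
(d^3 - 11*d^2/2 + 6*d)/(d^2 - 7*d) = (d^2 - 11*d/2 + 6)/(d - 7)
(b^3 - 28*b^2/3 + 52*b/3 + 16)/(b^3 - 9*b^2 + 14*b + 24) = (b + 2/3)/(b + 1)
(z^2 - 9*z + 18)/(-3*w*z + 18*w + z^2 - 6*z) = (z - 3)/(-3*w + z)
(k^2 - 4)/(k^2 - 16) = (k^2 - 4)/(k^2 - 16)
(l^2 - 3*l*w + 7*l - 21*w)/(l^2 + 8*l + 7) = (l - 3*w)/(l + 1)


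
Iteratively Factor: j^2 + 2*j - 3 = (j + 3)*(j - 1)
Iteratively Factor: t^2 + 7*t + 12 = (t + 3)*(t + 4)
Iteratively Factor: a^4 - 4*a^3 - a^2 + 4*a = (a + 1)*(a^3 - 5*a^2 + 4*a) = a*(a + 1)*(a^2 - 5*a + 4) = a*(a - 1)*(a + 1)*(a - 4)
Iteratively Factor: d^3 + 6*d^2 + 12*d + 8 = (d + 2)*(d^2 + 4*d + 4) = (d + 2)^2*(d + 2)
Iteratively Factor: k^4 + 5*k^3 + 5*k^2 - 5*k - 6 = (k + 1)*(k^3 + 4*k^2 + k - 6) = (k + 1)*(k + 3)*(k^2 + k - 2) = (k + 1)*(k + 2)*(k + 3)*(k - 1)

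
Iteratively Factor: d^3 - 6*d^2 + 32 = (d + 2)*(d^2 - 8*d + 16) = (d - 4)*(d + 2)*(d - 4)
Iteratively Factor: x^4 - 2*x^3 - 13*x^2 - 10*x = (x)*(x^3 - 2*x^2 - 13*x - 10) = x*(x + 2)*(x^2 - 4*x - 5) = x*(x + 1)*(x + 2)*(x - 5)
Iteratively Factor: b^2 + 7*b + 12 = (b + 4)*(b + 3)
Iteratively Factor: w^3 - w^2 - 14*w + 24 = (w + 4)*(w^2 - 5*w + 6) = (w - 3)*(w + 4)*(w - 2)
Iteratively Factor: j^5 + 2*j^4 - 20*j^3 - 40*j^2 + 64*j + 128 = (j - 4)*(j^4 + 6*j^3 + 4*j^2 - 24*j - 32) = (j - 4)*(j + 2)*(j^3 + 4*j^2 - 4*j - 16) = (j - 4)*(j - 2)*(j + 2)*(j^2 + 6*j + 8) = (j - 4)*(j - 2)*(j + 2)*(j + 4)*(j + 2)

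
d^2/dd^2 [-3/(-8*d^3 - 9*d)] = 18*(128*d^4 + 72*d^2 + 27)/(d^3*(512*d^6 + 1728*d^4 + 1944*d^2 + 729))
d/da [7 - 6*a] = -6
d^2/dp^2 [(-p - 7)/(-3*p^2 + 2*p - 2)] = 2*(4*(p + 7)*(3*p - 1)^2 - (9*p + 19)*(3*p^2 - 2*p + 2))/(3*p^2 - 2*p + 2)^3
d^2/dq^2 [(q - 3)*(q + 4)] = 2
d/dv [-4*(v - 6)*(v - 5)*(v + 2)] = -12*v^2 + 72*v - 32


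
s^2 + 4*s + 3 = (s + 1)*(s + 3)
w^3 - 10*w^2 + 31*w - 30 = (w - 5)*(w - 3)*(w - 2)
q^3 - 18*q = q*(q - 3*sqrt(2))*(q + 3*sqrt(2))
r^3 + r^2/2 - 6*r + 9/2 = (r - 3/2)*(r - 1)*(r + 3)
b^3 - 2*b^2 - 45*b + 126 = (b - 6)*(b - 3)*(b + 7)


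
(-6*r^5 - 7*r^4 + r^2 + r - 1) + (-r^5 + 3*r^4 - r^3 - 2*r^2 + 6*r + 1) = -7*r^5 - 4*r^4 - r^3 - r^2 + 7*r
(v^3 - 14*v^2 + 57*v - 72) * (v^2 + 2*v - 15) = v^5 - 12*v^4 + 14*v^3 + 252*v^2 - 999*v + 1080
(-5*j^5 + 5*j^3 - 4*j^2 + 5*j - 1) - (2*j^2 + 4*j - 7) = -5*j^5 + 5*j^3 - 6*j^2 + j + 6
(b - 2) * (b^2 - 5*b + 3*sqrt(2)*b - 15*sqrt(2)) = b^3 - 7*b^2 + 3*sqrt(2)*b^2 - 21*sqrt(2)*b + 10*b + 30*sqrt(2)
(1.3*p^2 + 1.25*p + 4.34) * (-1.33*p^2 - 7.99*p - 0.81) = -1.729*p^4 - 12.0495*p^3 - 16.8127*p^2 - 35.6891*p - 3.5154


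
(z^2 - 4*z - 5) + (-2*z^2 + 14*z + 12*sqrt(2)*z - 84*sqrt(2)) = -z^2 + 10*z + 12*sqrt(2)*z - 84*sqrt(2) - 5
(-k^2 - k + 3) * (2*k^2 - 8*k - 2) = -2*k^4 + 6*k^3 + 16*k^2 - 22*k - 6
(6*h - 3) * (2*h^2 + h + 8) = 12*h^3 + 45*h - 24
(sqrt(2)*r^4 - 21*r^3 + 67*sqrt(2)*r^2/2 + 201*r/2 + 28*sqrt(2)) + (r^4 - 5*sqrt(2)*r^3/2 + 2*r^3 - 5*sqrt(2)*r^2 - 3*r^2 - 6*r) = r^4 + sqrt(2)*r^4 - 19*r^3 - 5*sqrt(2)*r^3/2 - 3*r^2 + 57*sqrt(2)*r^2/2 + 189*r/2 + 28*sqrt(2)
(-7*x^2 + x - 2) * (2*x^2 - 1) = -14*x^4 + 2*x^3 + 3*x^2 - x + 2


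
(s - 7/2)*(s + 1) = s^2 - 5*s/2 - 7/2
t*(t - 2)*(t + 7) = t^3 + 5*t^2 - 14*t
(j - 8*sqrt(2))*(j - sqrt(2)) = j^2 - 9*sqrt(2)*j + 16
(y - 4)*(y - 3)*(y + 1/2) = y^3 - 13*y^2/2 + 17*y/2 + 6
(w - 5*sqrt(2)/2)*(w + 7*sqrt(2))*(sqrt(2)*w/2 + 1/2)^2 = w^4/2 + 11*sqrt(2)*w^3/4 - 51*w^2/4 - 131*sqrt(2)*w/8 - 35/4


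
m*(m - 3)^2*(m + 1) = m^4 - 5*m^3 + 3*m^2 + 9*m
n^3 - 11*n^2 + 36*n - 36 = (n - 6)*(n - 3)*(n - 2)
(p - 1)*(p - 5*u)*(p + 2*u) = p^3 - 3*p^2*u - p^2 - 10*p*u^2 + 3*p*u + 10*u^2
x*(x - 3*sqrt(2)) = x^2 - 3*sqrt(2)*x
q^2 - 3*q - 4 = (q - 4)*(q + 1)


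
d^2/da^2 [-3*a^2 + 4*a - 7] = -6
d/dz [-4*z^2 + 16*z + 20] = 16 - 8*z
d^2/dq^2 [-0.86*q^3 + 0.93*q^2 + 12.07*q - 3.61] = 1.86 - 5.16*q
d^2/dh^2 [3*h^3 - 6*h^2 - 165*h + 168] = 18*h - 12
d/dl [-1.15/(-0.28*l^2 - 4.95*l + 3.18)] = (-0.644*l - 5.6925)/(0.28*l^2 + 4.95*l - 3.18)^2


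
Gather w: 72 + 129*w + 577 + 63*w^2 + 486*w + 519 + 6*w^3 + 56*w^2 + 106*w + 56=6*w^3 + 119*w^2 + 721*w + 1224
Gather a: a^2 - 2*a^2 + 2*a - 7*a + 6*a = -a^2 + a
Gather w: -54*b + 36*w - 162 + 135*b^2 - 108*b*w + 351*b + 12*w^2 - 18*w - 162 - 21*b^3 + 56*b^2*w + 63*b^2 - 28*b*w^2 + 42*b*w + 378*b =-21*b^3 + 198*b^2 + 675*b + w^2*(12 - 28*b) + w*(56*b^2 - 66*b + 18) - 324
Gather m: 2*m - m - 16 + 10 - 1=m - 7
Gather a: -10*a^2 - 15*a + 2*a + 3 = -10*a^2 - 13*a + 3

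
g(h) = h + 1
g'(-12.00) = 1.00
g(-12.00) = -11.00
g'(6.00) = 1.00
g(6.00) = 7.00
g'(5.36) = 1.00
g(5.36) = 6.36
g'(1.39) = 1.00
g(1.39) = 2.39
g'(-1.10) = 1.00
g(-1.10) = -0.10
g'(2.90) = 1.00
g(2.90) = 3.90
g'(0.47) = 1.00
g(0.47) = 1.47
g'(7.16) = 1.00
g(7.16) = 8.16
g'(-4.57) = 1.00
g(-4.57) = -3.57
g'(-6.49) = 1.00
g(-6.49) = -5.49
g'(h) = 1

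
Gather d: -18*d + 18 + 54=72 - 18*d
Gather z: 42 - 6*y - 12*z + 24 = -6*y - 12*z + 66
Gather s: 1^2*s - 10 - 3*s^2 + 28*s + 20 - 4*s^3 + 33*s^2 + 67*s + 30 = -4*s^3 + 30*s^2 + 96*s + 40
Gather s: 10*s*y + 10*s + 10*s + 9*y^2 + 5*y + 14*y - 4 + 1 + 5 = s*(10*y + 20) + 9*y^2 + 19*y + 2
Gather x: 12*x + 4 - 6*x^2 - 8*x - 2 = -6*x^2 + 4*x + 2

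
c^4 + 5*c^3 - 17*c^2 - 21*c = c*(c - 3)*(c + 1)*(c + 7)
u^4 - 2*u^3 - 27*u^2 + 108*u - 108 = (u - 3)^2*(u - 2)*(u + 6)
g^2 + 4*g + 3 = (g + 1)*(g + 3)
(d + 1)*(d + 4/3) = d^2 + 7*d/3 + 4/3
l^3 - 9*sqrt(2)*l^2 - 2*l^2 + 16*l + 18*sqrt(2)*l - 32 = (l - 2)*(l - 8*sqrt(2))*(l - sqrt(2))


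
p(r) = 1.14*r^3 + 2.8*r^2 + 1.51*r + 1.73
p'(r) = 3.42*r^2 + 5.6*r + 1.51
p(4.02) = 127.11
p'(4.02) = 79.29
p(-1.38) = 1.98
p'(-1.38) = 0.30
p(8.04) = 787.35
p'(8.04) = 267.61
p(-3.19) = -11.60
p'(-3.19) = 18.45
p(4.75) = 194.25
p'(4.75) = 105.27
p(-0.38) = 1.50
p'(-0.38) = -0.12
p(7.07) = 555.23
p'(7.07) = 212.05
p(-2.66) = -3.93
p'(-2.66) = 10.81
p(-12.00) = -1583.11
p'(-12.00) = 426.79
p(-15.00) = -3238.42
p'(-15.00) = 687.01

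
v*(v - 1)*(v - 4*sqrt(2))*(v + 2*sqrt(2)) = v^4 - 2*sqrt(2)*v^3 - v^3 - 16*v^2 + 2*sqrt(2)*v^2 + 16*v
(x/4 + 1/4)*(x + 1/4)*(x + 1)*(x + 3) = x^4/4 + 21*x^3/16 + 33*x^2/16 + 19*x/16 + 3/16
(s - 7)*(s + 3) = s^2 - 4*s - 21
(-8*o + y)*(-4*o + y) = 32*o^2 - 12*o*y + y^2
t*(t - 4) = t^2 - 4*t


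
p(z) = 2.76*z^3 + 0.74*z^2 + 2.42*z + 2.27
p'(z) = 8.28*z^2 + 1.48*z + 2.42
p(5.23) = 430.00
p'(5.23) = 236.64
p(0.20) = 2.81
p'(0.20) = 3.05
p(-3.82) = -150.03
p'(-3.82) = 117.59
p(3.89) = 185.35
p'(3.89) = 133.47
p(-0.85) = -0.95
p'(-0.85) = 7.14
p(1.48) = 16.42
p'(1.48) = 22.75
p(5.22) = 427.64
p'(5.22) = 235.76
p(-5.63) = -480.43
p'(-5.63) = 256.54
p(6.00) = 639.59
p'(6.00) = 309.38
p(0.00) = 2.27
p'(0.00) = 2.42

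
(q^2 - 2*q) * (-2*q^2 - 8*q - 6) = -2*q^4 - 4*q^3 + 10*q^2 + 12*q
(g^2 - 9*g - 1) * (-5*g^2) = -5*g^4 + 45*g^3 + 5*g^2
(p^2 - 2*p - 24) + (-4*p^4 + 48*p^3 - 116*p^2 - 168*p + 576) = -4*p^4 + 48*p^3 - 115*p^2 - 170*p + 552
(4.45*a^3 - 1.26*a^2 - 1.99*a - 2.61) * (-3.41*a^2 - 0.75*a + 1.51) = -15.1745*a^5 + 0.9591*a^4 + 14.4504*a^3 + 8.49*a^2 - 1.0474*a - 3.9411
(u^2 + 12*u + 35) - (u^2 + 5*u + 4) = 7*u + 31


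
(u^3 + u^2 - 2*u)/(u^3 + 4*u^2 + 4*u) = (u - 1)/(u + 2)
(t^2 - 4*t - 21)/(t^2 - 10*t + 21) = (t + 3)/(t - 3)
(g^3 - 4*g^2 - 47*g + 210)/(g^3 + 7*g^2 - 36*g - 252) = (g - 5)/(g + 6)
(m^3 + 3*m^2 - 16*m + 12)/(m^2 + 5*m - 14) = (m^2 + 5*m - 6)/(m + 7)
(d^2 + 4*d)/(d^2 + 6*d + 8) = d/(d + 2)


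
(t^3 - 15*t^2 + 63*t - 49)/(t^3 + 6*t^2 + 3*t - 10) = (t^2 - 14*t + 49)/(t^2 + 7*t + 10)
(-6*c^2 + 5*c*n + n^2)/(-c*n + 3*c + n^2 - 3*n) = (6*c + n)/(n - 3)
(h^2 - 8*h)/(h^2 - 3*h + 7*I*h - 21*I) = h*(h - 8)/(h^2 + h*(-3 + 7*I) - 21*I)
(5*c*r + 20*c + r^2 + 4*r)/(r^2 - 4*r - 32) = (5*c + r)/(r - 8)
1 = 1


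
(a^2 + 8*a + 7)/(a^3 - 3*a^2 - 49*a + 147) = (a + 1)/(a^2 - 10*a + 21)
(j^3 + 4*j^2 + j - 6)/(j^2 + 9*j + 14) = (j^2 + 2*j - 3)/(j + 7)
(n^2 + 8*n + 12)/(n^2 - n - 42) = (n + 2)/(n - 7)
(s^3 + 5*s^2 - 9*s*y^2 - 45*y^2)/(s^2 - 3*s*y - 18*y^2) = (-s^2 + 3*s*y - 5*s + 15*y)/(-s + 6*y)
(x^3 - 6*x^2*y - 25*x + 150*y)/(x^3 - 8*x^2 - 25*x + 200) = (x - 6*y)/(x - 8)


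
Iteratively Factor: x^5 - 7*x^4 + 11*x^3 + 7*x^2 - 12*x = (x - 1)*(x^4 - 6*x^3 + 5*x^2 + 12*x) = (x - 4)*(x - 1)*(x^3 - 2*x^2 - 3*x) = (x - 4)*(x - 1)*(x + 1)*(x^2 - 3*x) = x*(x - 4)*(x - 1)*(x + 1)*(x - 3)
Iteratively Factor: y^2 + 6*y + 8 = (y + 2)*(y + 4)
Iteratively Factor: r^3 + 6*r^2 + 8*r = (r + 2)*(r^2 + 4*r) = r*(r + 2)*(r + 4)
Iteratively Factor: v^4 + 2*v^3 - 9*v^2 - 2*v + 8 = (v + 4)*(v^3 - 2*v^2 - v + 2) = (v - 1)*(v + 4)*(v^2 - v - 2) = (v - 2)*(v - 1)*(v + 4)*(v + 1)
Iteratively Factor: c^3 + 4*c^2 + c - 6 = (c + 3)*(c^2 + c - 2) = (c - 1)*(c + 3)*(c + 2)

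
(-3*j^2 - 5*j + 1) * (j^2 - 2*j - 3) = -3*j^4 + j^3 + 20*j^2 + 13*j - 3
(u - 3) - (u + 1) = -4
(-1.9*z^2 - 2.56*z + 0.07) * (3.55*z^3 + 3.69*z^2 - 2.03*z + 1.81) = -6.745*z^5 - 16.099*z^4 - 5.3409*z^3 + 2.0161*z^2 - 4.7757*z + 0.1267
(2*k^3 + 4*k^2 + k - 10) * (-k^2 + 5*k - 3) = -2*k^5 + 6*k^4 + 13*k^3 + 3*k^2 - 53*k + 30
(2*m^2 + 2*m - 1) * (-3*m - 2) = -6*m^3 - 10*m^2 - m + 2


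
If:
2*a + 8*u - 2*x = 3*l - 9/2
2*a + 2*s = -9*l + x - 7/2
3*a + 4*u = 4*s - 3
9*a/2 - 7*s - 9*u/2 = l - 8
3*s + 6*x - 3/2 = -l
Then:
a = -44993/17753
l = 14619/35506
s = -13886/17753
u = 6544/17753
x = 10163/17753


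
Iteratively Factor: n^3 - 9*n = (n + 3)*(n^2 - 3*n) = n*(n + 3)*(n - 3)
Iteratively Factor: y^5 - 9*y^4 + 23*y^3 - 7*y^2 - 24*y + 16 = (y - 1)*(y^4 - 8*y^3 + 15*y^2 + 8*y - 16) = (y - 4)*(y - 1)*(y^3 - 4*y^2 - y + 4) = (y - 4)^2*(y - 1)*(y^2 - 1) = (y - 4)^2*(y - 1)*(y + 1)*(y - 1)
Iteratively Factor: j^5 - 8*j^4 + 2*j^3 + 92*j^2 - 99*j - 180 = (j - 3)*(j^4 - 5*j^3 - 13*j^2 + 53*j + 60) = (j - 3)*(j + 1)*(j^3 - 6*j^2 - 7*j + 60) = (j - 3)*(j + 1)*(j + 3)*(j^2 - 9*j + 20) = (j - 5)*(j - 3)*(j + 1)*(j + 3)*(j - 4)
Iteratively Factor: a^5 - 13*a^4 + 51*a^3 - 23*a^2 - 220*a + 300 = (a - 3)*(a^4 - 10*a^3 + 21*a^2 + 40*a - 100) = (a - 3)*(a - 2)*(a^3 - 8*a^2 + 5*a + 50) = (a - 3)*(a - 2)*(a + 2)*(a^2 - 10*a + 25) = (a - 5)*(a - 3)*(a - 2)*(a + 2)*(a - 5)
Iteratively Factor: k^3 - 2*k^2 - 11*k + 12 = (k - 1)*(k^2 - k - 12) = (k - 4)*(k - 1)*(k + 3)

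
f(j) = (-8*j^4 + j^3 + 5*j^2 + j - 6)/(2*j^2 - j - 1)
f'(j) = (1 - 4*j)*(-8*j^4 + j^3 + 5*j^2 + j - 6)/(2*j^2 - j - 1)^2 + (-32*j^3 + 3*j^2 + 10*j + 1)/(2*j^2 - j - 1)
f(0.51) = 4.65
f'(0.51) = 2.22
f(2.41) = -28.08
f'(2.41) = -19.84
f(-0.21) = 8.57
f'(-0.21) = -21.51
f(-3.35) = -40.27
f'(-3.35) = 25.18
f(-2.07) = -14.77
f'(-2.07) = 14.51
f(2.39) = -27.68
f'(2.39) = -19.65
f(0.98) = 112.43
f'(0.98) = 5823.10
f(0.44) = 4.57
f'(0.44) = 0.20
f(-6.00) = -135.27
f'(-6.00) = 46.48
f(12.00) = -594.31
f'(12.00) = -97.49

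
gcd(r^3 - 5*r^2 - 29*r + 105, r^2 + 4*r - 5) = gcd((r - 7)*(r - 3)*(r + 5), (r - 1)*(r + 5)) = r + 5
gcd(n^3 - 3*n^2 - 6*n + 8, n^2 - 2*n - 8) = n^2 - 2*n - 8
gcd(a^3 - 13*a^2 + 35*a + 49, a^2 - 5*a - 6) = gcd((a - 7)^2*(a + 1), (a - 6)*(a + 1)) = a + 1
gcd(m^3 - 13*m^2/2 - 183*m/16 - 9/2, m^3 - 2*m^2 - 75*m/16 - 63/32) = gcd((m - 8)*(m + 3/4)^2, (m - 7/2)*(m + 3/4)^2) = m^2 + 3*m/2 + 9/16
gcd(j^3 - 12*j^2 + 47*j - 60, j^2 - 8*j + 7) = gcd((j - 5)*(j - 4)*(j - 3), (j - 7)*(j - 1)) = 1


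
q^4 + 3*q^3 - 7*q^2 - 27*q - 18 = (q - 3)*(q + 1)*(q + 2)*(q + 3)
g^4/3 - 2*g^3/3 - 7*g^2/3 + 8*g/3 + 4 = (g/3 + 1/3)*(g - 3)*(g - 2)*(g + 2)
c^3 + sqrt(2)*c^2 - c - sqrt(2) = (c - 1)*(c + 1)*(c + sqrt(2))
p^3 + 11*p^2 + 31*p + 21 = (p + 1)*(p + 3)*(p + 7)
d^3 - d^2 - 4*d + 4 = (d - 2)*(d - 1)*(d + 2)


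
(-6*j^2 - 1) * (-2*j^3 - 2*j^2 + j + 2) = 12*j^5 + 12*j^4 - 4*j^3 - 10*j^2 - j - 2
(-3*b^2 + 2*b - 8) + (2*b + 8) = -3*b^2 + 4*b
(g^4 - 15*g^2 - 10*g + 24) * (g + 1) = g^5 + g^4 - 15*g^3 - 25*g^2 + 14*g + 24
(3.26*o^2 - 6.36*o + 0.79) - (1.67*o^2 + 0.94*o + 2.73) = 1.59*o^2 - 7.3*o - 1.94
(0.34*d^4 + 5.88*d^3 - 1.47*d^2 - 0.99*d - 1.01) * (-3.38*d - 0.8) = -1.1492*d^5 - 20.1464*d^4 + 0.2646*d^3 + 4.5222*d^2 + 4.2058*d + 0.808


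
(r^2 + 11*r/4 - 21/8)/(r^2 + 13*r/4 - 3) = (r + 7/2)/(r + 4)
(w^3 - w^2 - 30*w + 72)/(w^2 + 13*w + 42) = (w^2 - 7*w + 12)/(w + 7)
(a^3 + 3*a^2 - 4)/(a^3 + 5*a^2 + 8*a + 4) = (a - 1)/(a + 1)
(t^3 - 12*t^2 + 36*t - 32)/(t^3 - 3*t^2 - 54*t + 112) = (t - 2)/(t + 7)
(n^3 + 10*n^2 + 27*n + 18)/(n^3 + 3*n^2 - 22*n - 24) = (n + 3)/(n - 4)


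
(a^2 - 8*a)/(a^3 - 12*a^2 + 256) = a/(a^2 - 4*a - 32)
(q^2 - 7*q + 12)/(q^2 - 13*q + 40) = (q^2 - 7*q + 12)/(q^2 - 13*q + 40)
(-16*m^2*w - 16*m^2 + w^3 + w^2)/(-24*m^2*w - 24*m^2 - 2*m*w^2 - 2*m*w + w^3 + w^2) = (-4*m + w)/(-6*m + w)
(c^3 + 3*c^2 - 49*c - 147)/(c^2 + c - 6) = (c^2 - 49)/(c - 2)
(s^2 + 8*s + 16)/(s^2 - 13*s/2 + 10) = 2*(s^2 + 8*s + 16)/(2*s^2 - 13*s + 20)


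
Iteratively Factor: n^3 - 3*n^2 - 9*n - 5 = (n + 1)*(n^2 - 4*n - 5) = (n + 1)^2*(n - 5)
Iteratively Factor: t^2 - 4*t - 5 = (t + 1)*(t - 5)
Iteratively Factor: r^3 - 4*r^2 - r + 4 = (r - 1)*(r^2 - 3*r - 4) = (r - 1)*(r + 1)*(r - 4)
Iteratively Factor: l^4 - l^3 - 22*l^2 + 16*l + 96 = (l - 3)*(l^3 + 2*l^2 - 16*l - 32) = (l - 3)*(l + 4)*(l^2 - 2*l - 8) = (l - 3)*(l + 2)*(l + 4)*(l - 4)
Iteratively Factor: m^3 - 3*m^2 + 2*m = (m - 2)*(m^2 - m) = (m - 2)*(m - 1)*(m)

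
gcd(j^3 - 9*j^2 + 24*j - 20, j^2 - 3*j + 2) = j - 2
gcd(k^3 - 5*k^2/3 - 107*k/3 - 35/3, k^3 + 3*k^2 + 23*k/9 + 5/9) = k + 1/3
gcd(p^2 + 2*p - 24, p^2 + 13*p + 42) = p + 6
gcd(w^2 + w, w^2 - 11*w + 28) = 1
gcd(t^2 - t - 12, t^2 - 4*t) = t - 4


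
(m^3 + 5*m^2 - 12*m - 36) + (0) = m^3 + 5*m^2 - 12*m - 36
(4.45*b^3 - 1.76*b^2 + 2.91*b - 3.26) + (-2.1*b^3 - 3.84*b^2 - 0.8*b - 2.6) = 2.35*b^3 - 5.6*b^2 + 2.11*b - 5.86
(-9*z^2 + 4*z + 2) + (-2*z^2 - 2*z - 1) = -11*z^2 + 2*z + 1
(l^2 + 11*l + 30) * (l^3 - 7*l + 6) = l^5 + 11*l^4 + 23*l^3 - 71*l^2 - 144*l + 180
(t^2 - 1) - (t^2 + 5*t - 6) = 5 - 5*t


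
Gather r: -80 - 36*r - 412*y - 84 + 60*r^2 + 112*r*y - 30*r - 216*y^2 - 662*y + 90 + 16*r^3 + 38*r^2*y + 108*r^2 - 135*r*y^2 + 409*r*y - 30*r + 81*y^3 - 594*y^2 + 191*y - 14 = 16*r^3 + r^2*(38*y + 168) + r*(-135*y^2 + 521*y - 96) + 81*y^3 - 810*y^2 - 883*y - 88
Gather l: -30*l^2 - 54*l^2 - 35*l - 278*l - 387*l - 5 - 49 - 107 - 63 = -84*l^2 - 700*l - 224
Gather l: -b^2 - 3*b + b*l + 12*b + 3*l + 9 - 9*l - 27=-b^2 + 9*b + l*(b - 6) - 18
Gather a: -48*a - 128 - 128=-48*a - 256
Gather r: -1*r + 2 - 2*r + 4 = 6 - 3*r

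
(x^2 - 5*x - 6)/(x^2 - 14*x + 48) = (x + 1)/(x - 8)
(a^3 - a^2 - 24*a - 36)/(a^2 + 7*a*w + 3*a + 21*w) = (a^2 - 4*a - 12)/(a + 7*w)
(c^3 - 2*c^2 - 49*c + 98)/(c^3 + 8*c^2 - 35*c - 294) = (c^2 - 9*c + 14)/(c^2 + c - 42)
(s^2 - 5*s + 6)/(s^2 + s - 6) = (s - 3)/(s + 3)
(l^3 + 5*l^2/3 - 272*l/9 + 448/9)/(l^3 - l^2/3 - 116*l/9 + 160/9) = (3*l^2 + 13*l - 56)/(3*l^2 + 7*l - 20)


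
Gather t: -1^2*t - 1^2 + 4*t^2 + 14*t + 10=4*t^2 + 13*t + 9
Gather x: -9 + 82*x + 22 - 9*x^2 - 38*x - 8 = -9*x^2 + 44*x + 5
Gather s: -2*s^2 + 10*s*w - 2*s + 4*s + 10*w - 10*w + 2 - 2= -2*s^2 + s*(10*w + 2)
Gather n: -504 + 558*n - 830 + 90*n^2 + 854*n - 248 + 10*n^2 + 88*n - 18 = 100*n^2 + 1500*n - 1600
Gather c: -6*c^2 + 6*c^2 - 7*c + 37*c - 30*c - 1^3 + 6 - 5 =0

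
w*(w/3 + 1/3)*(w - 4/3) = w^3/3 - w^2/9 - 4*w/9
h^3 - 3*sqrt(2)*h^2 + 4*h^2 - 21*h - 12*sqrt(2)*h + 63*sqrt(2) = (h - 3)*(h + 7)*(h - 3*sqrt(2))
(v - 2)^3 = v^3 - 6*v^2 + 12*v - 8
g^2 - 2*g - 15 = (g - 5)*(g + 3)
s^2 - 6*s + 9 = (s - 3)^2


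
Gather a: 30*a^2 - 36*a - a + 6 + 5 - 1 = 30*a^2 - 37*a + 10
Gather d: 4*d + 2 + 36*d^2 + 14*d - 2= 36*d^2 + 18*d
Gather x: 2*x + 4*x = 6*x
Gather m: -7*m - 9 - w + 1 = -7*m - w - 8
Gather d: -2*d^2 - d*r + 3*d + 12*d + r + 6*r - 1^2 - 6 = -2*d^2 + d*(15 - r) + 7*r - 7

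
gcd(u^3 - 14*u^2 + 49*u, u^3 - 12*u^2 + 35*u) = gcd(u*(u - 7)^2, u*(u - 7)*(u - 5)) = u^2 - 7*u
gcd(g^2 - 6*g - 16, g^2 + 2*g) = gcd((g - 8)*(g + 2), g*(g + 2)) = g + 2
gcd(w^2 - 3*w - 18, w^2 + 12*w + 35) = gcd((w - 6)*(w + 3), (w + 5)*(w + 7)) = 1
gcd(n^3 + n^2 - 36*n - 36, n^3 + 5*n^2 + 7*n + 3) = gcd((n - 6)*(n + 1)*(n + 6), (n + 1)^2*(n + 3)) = n + 1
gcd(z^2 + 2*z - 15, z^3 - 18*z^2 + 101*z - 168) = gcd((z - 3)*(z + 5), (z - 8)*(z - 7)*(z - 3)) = z - 3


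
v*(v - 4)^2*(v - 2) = v^4 - 10*v^3 + 32*v^2 - 32*v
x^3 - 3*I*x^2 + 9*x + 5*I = (x - 5*I)*(x + I)^2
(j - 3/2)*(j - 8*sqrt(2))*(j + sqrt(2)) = j^3 - 7*sqrt(2)*j^2 - 3*j^2/2 - 16*j + 21*sqrt(2)*j/2 + 24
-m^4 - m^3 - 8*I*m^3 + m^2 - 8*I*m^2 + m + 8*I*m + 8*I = (m + 1)*(m + 8*I)*(-I*m - I)*(-I*m + I)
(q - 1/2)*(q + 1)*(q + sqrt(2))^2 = q^4 + q^3/2 + 2*sqrt(2)*q^3 + sqrt(2)*q^2 + 3*q^2/2 - sqrt(2)*q + q - 1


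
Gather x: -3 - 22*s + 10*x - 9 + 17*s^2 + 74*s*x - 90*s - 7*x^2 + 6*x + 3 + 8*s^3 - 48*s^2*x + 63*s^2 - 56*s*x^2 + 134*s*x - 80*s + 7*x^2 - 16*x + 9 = 8*s^3 + 80*s^2 - 56*s*x^2 - 192*s + x*(-48*s^2 + 208*s)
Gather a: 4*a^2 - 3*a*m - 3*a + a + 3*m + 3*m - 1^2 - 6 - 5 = 4*a^2 + a*(-3*m - 2) + 6*m - 12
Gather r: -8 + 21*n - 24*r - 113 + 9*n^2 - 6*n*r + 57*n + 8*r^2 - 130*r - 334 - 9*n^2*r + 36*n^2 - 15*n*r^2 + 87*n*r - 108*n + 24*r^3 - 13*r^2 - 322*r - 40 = 45*n^2 - 30*n + 24*r^3 + r^2*(-15*n - 5) + r*(-9*n^2 + 81*n - 476) - 495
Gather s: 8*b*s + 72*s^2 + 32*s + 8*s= 72*s^2 + s*(8*b + 40)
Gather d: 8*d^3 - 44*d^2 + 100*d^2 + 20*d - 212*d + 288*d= 8*d^3 + 56*d^2 + 96*d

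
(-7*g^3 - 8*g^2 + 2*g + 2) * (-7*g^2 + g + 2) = 49*g^5 + 49*g^4 - 36*g^3 - 28*g^2 + 6*g + 4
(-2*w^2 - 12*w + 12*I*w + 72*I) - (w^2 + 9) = -3*w^2 - 12*w + 12*I*w - 9 + 72*I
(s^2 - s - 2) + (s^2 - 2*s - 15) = 2*s^2 - 3*s - 17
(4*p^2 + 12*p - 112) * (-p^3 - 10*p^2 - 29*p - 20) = -4*p^5 - 52*p^4 - 124*p^3 + 692*p^2 + 3008*p + 2240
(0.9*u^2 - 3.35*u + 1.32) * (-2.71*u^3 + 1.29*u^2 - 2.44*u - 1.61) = -2.439*u^5 + 10.2395*u^4 - 10.0947*u^3 + 8.4278*u^2 + 2.1727*u - 2.1252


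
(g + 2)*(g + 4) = g^2 + 6*g + 8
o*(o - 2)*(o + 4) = o^3 + 2*o^2 - 8*o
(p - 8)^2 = p^2 - 16*p + 64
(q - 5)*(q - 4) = q^2 - 9*q + 20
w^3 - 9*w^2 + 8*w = w*(w - 8)*(w - 1)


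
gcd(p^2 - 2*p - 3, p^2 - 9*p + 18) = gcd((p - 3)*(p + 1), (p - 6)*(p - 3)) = p - 3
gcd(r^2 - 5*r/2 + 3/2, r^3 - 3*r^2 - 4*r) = 1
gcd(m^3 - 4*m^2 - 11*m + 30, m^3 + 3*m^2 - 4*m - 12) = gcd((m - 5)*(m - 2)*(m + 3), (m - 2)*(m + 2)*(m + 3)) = m^2 + m - 6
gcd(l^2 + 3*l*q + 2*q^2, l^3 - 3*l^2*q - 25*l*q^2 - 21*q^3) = l + q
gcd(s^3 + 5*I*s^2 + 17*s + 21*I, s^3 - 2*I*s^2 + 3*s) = s^2 - 2*I*s + 3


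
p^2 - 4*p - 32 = (p - 8)*(p + 4)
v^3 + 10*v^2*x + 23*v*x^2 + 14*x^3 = (v + x)*(v + 2*x)*(v + 7*x)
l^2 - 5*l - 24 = (l - 8)*(l + 3)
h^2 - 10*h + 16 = (h - 8)*(h - 2)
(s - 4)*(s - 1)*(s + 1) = s^3 - 4*s^2 - s + 4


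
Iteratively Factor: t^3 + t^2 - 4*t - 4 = (t + 2)*(t^2 - t - 2) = (t + 1)*(t + 2)*(t - 2)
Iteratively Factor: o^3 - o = (o + 1)*(o^2 - o) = o*(o + 1)*(o - 1)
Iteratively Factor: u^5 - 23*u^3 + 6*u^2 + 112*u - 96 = (u + 3)*(u^4 - 3*u^3 - 14*u^2 + 48*u - 32) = (u + 3)*(u + 4)*(u^3 - 7*u^2 + 14*u - 8) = (u - 2)*(u + 3)*(u + 4)*(u^2 - 5*u + 4) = (u - 4)*(u - 2)*(u + 3)*(u + 4)*(u - 1)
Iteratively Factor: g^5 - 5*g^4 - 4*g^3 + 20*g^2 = (g)*(g^4 - 5*g^3 - 4*g^2 + 20*g) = g*(g - 2)*(g^3 - 3*g^2 - 10*g) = g*(g - 5)*(g - 2)*(g^2 + 2*g) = g^2*(g - 5)*(g - 2)*(g + 2)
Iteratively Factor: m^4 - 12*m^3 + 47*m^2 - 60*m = (m - 5)*(m^3 - 7*m^2 + 12*m) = m*(m - 5)*(m^2 - 7*m + 12) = m*(m - 5)*(m - 3)*(m - 4)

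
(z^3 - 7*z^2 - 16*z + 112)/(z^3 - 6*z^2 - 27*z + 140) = (z + 4)/(z + 5)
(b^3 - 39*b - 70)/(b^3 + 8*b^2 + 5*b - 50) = (b^2 - 5*b - 14)/(b^2 + 3*b - 10)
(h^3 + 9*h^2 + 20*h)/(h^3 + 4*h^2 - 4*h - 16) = h*(h + 5)/(h^2 - 4)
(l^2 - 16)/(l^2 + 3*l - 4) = (l - 4)/(l - 1)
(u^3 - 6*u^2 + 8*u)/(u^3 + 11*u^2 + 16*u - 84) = u*(u - 4)/(u^2 + 13*u + 42)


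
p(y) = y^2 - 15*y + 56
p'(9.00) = 3.00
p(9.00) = 2.00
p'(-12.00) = -39.00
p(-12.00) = 380.00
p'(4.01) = -6.98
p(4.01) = 11.93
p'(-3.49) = -21.98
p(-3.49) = 120.53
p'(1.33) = -12.34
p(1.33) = 37.82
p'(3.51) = -7.98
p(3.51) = 15.67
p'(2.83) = -9.34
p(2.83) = 21.56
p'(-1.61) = -18.22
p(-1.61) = 82.74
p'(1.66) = -11.68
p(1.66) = 33.86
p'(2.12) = -10.76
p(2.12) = 28.69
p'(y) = 2*y - 15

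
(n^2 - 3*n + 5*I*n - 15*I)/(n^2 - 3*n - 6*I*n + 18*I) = (n + 5*I)/(n - 6*I)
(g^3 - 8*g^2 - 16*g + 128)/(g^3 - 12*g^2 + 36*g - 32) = (g^2 - 16)/(g^2 - 4*g + 4)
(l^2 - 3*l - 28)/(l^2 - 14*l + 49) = (l + 4)/(l - 7)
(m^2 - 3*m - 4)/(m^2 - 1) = (m - 4)/(m - 1)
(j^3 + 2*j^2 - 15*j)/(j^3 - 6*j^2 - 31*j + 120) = j/(j - 8)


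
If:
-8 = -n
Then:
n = 8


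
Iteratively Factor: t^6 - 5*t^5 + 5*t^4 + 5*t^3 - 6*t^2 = (t - 3)*(t^5 - 2*t^4 - t^3 + 2*t^2) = t*(t - 3)*(t^4 - 2*t^3 - t^2 + 2*t) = t*(t - 3)*(t - 1)*(t^3 - t^2 - 2*t) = t*(t - 3)*(t - 2)*(t - 1)*(t^2 + t) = t*(t - 3)*(t - 2)*(t - 1)*(t + 1)*(t)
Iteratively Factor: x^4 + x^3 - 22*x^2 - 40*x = (x - 5)*(x^3 + 6*x^2 + 8*x) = (x - 5)*(x + 2)*(x^2 + 4*x) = x*(x - 5)*(x + 2)*(x + 4)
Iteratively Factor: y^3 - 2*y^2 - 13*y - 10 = (y + 2)*(y^2 - 4*y - 5) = (y + 1)*(y + 2)*(y - 5)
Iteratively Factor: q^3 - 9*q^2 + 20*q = (q - 5)*(q^2 - 4*q) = (q - 5)*(q - 4)*(q)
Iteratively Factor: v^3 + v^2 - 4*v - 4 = (v + 2)*(v^2 - v - 2) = (v + 1)*(v + 2)*(v - 2)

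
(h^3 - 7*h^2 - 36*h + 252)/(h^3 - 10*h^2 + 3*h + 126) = (h + 6)/(h + 3)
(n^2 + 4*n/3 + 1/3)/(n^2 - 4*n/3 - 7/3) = (3*n + 1)/(3*n - 7)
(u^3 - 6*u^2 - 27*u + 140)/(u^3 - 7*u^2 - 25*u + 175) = (u - 4)/(u - 5)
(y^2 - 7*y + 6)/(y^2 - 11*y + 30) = (y - 1)/(y - 5)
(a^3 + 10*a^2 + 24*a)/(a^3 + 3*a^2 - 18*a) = (a + 4)/(a - 3)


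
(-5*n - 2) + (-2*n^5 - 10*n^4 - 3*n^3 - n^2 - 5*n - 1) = -2*n^5 - 10*n^4 - 3*n^3 - n^2 - 10*n - 3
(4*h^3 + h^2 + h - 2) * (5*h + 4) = 20*h^4 + 21*h^3 + 9*h^2 - 6*h - 8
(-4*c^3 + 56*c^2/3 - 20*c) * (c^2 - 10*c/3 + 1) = -4*c^5 + 32*c^4 - 776*c^3/9 + 256*c^2/3 - 20*c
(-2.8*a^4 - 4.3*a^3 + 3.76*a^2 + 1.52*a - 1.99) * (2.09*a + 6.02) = -5.852*a^5 - 25.843*a^4 - 18.0276*a^3 + 25.812*a^2 + 4.9913*a - 11.9798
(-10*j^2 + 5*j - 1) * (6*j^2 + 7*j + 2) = -60*j^4 - 40*j^3 + 9*j^2 + 3*j - 2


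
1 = 1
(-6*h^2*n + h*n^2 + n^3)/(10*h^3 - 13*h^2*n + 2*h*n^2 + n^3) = n*(-3*h - n)/(5*h^2 - 4*h*n - n^2)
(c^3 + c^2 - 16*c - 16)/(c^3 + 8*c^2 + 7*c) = (c^2 - 16)/(c*(c + 7))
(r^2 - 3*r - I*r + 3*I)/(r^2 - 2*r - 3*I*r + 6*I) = (r^2 - 3*r - I*r + 3*I)/(r^2 - 2*r - 3*I*r + 6*I)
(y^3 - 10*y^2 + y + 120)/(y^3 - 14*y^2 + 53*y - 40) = (y + 3)/(y - 1)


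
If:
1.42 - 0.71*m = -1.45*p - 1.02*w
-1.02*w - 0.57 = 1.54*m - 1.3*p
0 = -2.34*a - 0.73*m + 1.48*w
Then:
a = 1.30046649703138*w + 0.636434070594376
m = -2.1412213740458*w - 2.04007633587786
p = -1.75190839694656*w - 1.97824427480916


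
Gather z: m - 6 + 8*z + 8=m + 8*z + 2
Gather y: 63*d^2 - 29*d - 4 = 63*d^2 - 29*d - 4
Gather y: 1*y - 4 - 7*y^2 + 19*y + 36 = -7*y^2 + 20*y + 32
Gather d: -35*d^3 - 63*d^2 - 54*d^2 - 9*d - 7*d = -35*d^3 - 117*d^2 - 16*d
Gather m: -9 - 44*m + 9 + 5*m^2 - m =5*m^2 - 45*m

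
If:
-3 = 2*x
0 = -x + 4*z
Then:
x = -3/2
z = -3/8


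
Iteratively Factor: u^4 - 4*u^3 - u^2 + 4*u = (u - 1)*(u^3 - 3*u^2 - 4*u) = (u - 1)*(u + 1)*(u^2 - 4*u) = (u - 4)*(u - 1)*(u + 1)*(u)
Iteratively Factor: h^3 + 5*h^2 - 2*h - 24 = (h - 2)*(h^2 + 7*h + 12) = (h - 2)*(h + 4)*(h + 3)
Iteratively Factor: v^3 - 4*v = (v - 2)*(v^2 + 2*v) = v*(v - 2)*(v + 2)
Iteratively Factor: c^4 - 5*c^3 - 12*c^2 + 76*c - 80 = (c - 5)*(c^3 - 12*c + 16) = (c - 5)*(c + 4)*(c^2 - 4*c + 4) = (c - 5)*(c - 2)*(c + 4)*(c - 2)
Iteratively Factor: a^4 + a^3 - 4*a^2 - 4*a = (a - 2)*(a^3 + 3*a^2 + 2*a) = (a - 2)*(a + 2)*(a^2 + a) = a*(a - 2)*(a + 2)*(a + 1)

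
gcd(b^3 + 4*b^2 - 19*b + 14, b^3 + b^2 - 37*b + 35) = b^2 + 6*b - 7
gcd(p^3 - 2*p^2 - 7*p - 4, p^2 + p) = p + 1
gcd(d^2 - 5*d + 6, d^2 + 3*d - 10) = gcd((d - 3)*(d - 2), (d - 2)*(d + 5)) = d - 2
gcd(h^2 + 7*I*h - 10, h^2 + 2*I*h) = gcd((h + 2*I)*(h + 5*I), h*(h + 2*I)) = h + 2*I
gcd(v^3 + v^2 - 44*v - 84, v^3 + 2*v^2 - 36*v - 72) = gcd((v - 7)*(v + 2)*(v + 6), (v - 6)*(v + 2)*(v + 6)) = v^2 + 8*v + 12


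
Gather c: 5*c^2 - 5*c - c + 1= 5*c^2 - 6*c + 1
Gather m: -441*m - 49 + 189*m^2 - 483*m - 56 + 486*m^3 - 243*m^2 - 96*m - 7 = 486*m^3 - 54*m^2 - 1020*m - 112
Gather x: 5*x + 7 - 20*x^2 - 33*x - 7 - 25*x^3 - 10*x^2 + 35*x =-25*x^3 - 30*x^2 + 7*x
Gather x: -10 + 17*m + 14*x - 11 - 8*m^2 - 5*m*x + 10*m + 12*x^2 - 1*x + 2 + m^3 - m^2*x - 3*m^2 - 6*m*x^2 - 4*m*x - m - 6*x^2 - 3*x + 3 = m^3 - 11*m^2 + 26*m + x^2*(6 - 6*m) + x*(-m^2 - 9*m + 10) - 16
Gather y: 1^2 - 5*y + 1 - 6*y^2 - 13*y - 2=-6*y^2 - 18*y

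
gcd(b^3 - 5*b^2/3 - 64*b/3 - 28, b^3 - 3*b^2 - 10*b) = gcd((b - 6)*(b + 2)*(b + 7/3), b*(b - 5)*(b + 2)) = b + 2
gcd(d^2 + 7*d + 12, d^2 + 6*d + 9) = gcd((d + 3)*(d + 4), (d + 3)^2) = d + 3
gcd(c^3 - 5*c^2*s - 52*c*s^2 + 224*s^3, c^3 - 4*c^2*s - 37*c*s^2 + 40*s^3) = -c + 8*s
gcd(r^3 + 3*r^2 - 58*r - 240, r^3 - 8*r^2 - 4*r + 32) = r - 8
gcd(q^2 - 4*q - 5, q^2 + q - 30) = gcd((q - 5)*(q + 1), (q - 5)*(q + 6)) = q - 5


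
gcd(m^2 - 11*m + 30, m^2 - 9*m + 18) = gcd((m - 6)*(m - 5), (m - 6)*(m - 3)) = m - 6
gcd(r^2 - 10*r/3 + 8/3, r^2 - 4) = r - 2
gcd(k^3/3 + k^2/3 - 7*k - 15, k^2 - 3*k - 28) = 1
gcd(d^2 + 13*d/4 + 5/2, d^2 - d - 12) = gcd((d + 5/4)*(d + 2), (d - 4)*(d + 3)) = 1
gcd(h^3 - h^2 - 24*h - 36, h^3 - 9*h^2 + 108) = h^2 - 3*h - 18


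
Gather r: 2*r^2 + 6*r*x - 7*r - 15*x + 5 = 2*r^2 + r*(6*x - 7) - 15*x + 5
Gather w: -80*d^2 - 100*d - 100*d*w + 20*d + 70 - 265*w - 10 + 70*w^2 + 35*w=-80*d^2 - 80*d + 70*w^2 + w*(-100*d - 230) + 60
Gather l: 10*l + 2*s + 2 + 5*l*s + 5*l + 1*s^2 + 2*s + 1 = l*(5*s + 15) + s^2 + 4*s + 3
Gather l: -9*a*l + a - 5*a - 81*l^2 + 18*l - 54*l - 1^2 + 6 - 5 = -4*a - 81*l^2 + l*(-9*a - 36)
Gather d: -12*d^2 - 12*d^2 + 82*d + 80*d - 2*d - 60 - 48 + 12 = -24*d^2 + 160*d - 96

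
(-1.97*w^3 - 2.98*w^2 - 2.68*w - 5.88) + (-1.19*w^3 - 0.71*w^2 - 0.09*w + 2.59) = -3.16*w^3 - 3.69*w^2 - 2.77*w - 3.29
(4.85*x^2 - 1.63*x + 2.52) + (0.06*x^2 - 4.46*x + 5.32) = 4.91*x^2 - 6.09*x + 7.84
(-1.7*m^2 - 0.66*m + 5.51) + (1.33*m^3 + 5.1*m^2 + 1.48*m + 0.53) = 1.33*m^3 + 3.4*m^2 + 0.82*m + 6.04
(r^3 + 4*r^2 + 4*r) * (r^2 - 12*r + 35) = r^5 - 8*r^4 - 9*r^3 + 92*r^2 + 140*r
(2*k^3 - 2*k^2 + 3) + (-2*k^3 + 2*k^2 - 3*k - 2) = 1 - 3*k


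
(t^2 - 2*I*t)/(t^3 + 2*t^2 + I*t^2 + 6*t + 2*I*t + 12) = t/(t^2 + t*(2 + 3*I) + 6*I)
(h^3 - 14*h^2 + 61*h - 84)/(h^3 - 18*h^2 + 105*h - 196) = (h - 3)/(h - 7)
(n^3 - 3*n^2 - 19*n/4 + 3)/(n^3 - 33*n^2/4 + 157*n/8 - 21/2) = 2*(4*n^2 + 4*n - 3)/(8*n^2 - 34*n + 21)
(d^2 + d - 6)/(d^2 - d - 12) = (d - 2)/(d - 4)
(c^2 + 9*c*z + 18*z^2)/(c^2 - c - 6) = (c^2 + 9*c*z + 18*z^2)/(c^2 - c - 6)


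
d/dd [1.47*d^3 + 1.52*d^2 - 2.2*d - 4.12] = 4.41*d^2 + 3.04*d - 2.2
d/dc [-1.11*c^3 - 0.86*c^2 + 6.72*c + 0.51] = -3.33*c^2 - 1.72*c + 6.72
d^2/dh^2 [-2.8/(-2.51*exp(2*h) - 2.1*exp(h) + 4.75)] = (2.8*(5.02*exp(h) + 2.1)*(10.04*exp(h) + 4.2)*exp(h) - (28.112*exp(h) + 5.88)*(2.51*exp(2*h) + 2.1*exp(h) - 4.75))*exp(h)/(2.51*exp(2*h) + 2.1*exp(h) - 4.75)^3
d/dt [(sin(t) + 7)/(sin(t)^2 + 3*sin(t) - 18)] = (-14*sin(t) + cos(t)^2 - 40)*cos(t)/(sin(t)^2 + 3*sin(t) - 18)^2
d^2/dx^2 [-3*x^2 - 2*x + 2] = -6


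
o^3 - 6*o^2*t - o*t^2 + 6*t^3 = (o - 6*t)*(o - t)*(o + t)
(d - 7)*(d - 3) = d^2 - 10*d + 21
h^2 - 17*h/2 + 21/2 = (h - 7)*(h - 3/2)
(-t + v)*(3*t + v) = -3*t^2 + 2*t*v + v^2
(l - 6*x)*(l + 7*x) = l^2 + l*x - 42*x^2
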